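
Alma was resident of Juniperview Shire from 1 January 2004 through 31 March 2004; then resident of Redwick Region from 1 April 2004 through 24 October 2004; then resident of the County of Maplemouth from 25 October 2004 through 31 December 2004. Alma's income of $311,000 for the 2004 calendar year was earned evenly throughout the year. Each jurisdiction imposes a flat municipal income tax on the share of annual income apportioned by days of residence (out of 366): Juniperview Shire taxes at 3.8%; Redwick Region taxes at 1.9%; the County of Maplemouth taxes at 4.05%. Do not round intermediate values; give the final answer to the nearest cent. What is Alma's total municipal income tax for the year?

$8,620.48

Juniperview Shire, 1 January – 31 March 2004: 91 days → $311,000 × 3.8% × 91/366 = $2,938.3552
Redwick Region, 1 April – 24 October 2004: 207 days → $311,000 × 1.9% × 207/366 = $3,341.9754
The County of Maplemouth, 25 October – 31 December 2004: 68 days → $311,000 × 4.05% × 68/366 = $2,340.1475
Total = $8,620.4781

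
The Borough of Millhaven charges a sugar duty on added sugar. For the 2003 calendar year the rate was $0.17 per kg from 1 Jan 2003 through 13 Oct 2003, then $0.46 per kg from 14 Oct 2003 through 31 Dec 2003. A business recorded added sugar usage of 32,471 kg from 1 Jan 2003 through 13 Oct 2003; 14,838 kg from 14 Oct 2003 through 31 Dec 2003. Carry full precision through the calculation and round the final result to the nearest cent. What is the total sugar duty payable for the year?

$12,345.55

1 Jan – 13 Oct 2003: 32,471 kg at $0.17/kg → $5,520.07
14 Oct – 31 Dec 2003: 14,838 kg at $0.46/kg → $6,825.48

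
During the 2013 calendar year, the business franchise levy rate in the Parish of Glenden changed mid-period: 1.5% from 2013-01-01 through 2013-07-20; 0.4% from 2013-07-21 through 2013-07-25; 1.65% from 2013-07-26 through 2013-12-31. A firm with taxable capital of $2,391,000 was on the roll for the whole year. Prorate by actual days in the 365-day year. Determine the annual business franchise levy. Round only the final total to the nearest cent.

2013-01-01 to 2013-07-20: 201 days at 1.5% → $2,391,000 × 1.5% × 201/365 = $19,750.3151
2013-07-21 to 2013-07-25: 5 days at 0.4% → $2,391,000 × 0.4% × 5/365 = $131.0137
2013-07-26 to 2013-12-31: 159 days at 1.65% → $2,391,000 × 1.65% × 159/365 = $17,185.7219
Total = $37,067.0507

$37,067.05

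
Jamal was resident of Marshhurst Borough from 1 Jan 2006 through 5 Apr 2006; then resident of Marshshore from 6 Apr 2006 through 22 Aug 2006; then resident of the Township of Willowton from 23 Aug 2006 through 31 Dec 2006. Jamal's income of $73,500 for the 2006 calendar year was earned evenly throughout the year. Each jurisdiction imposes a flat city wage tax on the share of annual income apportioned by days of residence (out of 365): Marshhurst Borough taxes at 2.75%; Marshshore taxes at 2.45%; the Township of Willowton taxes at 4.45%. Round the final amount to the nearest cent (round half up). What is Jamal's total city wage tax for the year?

$2,385.73

Marshhurst Borough, 1 Jan – 5 Apr 2006: 95 days → $73,500 × 2.75% × 95/365 = $526.0788
Marshshore, 6 Apr – 22 Aug 2006: 139 days → $73,500 × 2.45% × 139/365 = $685.7651
The Township of Willowton, 23 Aug – 31 Dec 2006: 131 days → $73,500 × 4.45% × 131/365 = $1,173.8856
Total = $2,385.7295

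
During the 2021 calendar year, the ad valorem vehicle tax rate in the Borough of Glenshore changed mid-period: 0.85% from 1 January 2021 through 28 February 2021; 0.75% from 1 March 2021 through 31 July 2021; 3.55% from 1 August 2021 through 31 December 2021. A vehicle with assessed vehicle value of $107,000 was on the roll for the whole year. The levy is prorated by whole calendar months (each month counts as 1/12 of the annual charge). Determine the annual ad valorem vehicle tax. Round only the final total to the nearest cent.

$2,068.67

1 January – 28 February 2021: 2 months at 0.85% → $107,000 × 0.85% × 2/12 = $151.5833
1 March – 31 July 2021: 5 months at 0.75% → $107,000 × 0.75% × 5/12 = $334.3750
1 August – 31 December 2021: 5 months at 3.55% → $107,000 × 3.55% × 5/12 = $1,582.7083
Total = $2,068.6667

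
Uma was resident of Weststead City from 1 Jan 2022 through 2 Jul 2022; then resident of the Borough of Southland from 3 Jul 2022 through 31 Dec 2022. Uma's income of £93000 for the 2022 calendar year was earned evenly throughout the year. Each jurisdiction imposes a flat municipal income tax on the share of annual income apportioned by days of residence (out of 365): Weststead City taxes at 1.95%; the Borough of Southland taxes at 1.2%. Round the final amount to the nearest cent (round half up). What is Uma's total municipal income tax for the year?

Weststead City, 1 Jan – 2 Jul 2022: 183 days → £93000 × 1.95% × 183/365 = £909.2342
The Borough of Southland, 3 Jul – 31 Dec 2022: 182 days → £93000 × 1.2% × 182/365 = £556.4712
Total = £1465.7055

£1465.71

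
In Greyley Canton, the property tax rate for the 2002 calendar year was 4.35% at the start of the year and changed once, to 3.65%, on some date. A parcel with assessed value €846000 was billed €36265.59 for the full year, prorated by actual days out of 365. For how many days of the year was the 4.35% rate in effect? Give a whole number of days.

Let d = days at the first rate; then 365 − d days at the second rate.
€846000 × [4.35%·d + 3.65%·(365−d)] / 365 = €36265.59
Solving gives d = 332, so the new rate took effect on November 29, 2002.

332 days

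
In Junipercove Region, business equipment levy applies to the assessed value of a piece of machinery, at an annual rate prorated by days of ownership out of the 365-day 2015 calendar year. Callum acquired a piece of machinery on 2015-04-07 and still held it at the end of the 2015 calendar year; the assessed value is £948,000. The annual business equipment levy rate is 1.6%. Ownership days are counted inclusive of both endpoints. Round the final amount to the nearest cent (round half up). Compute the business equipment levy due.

Days held (2015-04-07 to 2015-12-31): 269 out of 365
Tax = £948,000 × 1.6% × 269/365 = £11,178.6082

£11,178.61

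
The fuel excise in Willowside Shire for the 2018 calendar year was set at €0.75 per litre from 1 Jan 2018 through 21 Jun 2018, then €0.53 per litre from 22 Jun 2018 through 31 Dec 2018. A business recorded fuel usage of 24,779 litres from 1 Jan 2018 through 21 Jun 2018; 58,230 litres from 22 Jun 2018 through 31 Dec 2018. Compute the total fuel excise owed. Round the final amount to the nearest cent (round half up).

1 Jan – 21 Jun 2018: 24,779 litres at €0.75/litre → €18584.25
22 Jun – 31 Dec 2018: 58,230 litres at €0.53/litre → €30861.90

€49446.15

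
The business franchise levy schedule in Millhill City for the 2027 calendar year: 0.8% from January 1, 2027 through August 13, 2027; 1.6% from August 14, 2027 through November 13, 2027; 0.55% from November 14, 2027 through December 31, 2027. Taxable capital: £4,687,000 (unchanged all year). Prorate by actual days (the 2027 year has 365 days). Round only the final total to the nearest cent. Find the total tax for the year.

January 1 – August 13, 2027: 225 days at 0.8% → £4,687,000 × 0.8% × 225/365 = £23,113.9726
August 14 – November 13, 2027: 92 days at 1.6% → £4,687,000 × 1.6% × 92/365 = £18,902.0932
November 14 – December 31, 2027: 48 days at 0.55% → £4,687,000 × 0.55% × 48/365 = £3,390.0493
Total = £45,406.1151

£45,406.12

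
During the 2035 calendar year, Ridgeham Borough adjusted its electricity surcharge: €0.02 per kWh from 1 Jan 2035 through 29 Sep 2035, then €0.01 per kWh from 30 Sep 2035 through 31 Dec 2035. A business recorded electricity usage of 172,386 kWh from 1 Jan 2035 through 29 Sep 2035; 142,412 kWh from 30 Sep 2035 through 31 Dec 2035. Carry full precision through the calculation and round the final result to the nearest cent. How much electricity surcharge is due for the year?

€4871.84

1 Jan – 29 Sep 2035: 172,386 kWh at €0.02/kWh → €3447.72
30 Sep – 31 Dec 2035: 142,412 kWh at €0.01/kWh → €1424.12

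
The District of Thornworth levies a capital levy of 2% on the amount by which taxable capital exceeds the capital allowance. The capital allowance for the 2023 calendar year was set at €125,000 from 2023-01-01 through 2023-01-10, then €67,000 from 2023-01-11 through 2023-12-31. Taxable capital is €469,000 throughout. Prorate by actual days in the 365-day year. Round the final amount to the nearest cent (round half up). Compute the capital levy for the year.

2023-01-01 to 2023-01-10: 10 days, exemption €125,000 → (€469,000 − €125,000) × 2% × 10/365 = €188.4932
2023-01-11 to 2023-12-31: 355 days, exemption €67,000 → (€469,000 − €67,000) × 2% × 355/365 = €7,819.7260
Total = €8,008.2192

€8,008.22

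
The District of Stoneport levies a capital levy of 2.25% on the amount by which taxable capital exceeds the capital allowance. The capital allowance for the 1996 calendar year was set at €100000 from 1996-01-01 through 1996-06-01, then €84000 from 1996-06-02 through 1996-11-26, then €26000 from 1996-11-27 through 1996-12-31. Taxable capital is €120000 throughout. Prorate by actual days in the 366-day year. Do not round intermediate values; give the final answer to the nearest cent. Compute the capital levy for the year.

1996-01-01 to 1996-06-01: 153 days, exemption €100000 → (€120000 − €100000) × 2.25% × 153/366 = €188.1148
1996-06-02 to 1996-11-26: 178 days, exemption €84000 → (€120000 − €84000) × 2.25% × 178/366 = €393.9344
1996-11-27 to 1996-12-31: 35 days, exemption €26000 → (€120000 − €26000) × 2.25% × 35/366 = €202.2541
Total = €784.3033

€784.30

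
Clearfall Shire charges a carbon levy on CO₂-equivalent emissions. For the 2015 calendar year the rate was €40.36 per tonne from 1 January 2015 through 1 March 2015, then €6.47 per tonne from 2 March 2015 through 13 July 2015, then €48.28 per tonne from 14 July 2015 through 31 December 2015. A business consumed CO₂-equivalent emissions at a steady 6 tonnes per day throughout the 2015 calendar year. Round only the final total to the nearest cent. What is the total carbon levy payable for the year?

€69,266.76

1 January – 1 March 2015: 60 days × 6 tonnes/day = 360 tonnes at €40.36/tonne → €14,529.60
2 March – 13 July 2015: 134 days × 6 tonnes/day = 804 tonnes at €6.47/tonne → €5,201.88
14 July – 31 December 2015: 171 days × 6 tonnes/day = 1,026 tonnes at €48.28/tonne → €49,535.28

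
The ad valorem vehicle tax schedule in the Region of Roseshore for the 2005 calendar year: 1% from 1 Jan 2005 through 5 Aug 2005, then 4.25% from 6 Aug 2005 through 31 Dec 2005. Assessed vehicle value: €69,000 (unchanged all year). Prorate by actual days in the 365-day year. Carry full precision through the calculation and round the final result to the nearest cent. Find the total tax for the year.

€1,599.29

1 Jan – 5 Aug 2005: 217 days at 1% → €69,000 × 1% × 217/365 = €410.2192
6 Aug – 31 Dec 2005: 148 days at 4.25% → €69,000 × 4.25% × 148/365 = €1,189.0685
Total = €1,599.2877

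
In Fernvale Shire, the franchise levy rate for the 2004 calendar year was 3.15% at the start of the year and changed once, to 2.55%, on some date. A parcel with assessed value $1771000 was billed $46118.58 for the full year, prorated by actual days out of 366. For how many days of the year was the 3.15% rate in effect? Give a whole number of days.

33 days

Let d = days at the first rate; then 366 − d days at the second rate.
$1771000 × [3.15%·d + 2.55%·(366−d)] / 366 = $46118.58
Solving gives d = 33, so the new rate took effect on 3 Feb 2004.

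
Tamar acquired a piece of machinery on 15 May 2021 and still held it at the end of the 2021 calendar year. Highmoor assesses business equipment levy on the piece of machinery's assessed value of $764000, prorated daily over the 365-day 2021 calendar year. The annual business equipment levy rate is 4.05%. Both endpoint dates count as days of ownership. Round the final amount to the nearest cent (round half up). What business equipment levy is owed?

Days held (15 May – 31 December 2021): 231 out of 365
Tax = $764000 × 4.05% × 231/365 = $19582.4712

$19582.47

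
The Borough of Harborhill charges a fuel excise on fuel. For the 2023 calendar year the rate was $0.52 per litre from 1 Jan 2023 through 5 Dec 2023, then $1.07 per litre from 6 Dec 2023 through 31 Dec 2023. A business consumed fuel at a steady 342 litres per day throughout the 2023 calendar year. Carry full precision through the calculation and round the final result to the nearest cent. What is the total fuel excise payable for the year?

$69802.20

1 Jan – 5 Dec 2023: 339 days × 342 litres/day = 115,938 litres at $0.52/litre → $60287.76
6 Dec – 31 Dec 2023: 26 days × 342 litres/day = 8,892 litres at $1.07/litre → $9514.44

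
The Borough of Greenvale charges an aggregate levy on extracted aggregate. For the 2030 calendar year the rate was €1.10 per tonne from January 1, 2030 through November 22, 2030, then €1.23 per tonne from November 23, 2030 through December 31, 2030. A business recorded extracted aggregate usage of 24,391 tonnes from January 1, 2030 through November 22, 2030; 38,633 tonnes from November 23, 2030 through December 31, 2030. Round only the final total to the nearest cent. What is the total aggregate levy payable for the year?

€74,348.69

January 1 – November 22, 2030: 24,391 tonnes at €1.10/tonne → €26,830.10
November 23 – December 31, 2030: 38,633 tonnes at €1.23/tonne → €47,518.59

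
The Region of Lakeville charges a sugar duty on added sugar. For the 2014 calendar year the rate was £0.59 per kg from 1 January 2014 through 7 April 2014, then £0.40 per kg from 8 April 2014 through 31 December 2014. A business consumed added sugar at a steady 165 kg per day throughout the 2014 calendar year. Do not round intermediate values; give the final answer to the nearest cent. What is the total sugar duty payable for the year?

£27,130.95

1 January – 7 April 2014: 97 days × 165 kg/day = 16,005 kg at £0.59/kg → £9,442.95
8 April – 31 December 2014: 268 days × 165 kg/day = 44,220 kg at £0.40/kg → £17,688.00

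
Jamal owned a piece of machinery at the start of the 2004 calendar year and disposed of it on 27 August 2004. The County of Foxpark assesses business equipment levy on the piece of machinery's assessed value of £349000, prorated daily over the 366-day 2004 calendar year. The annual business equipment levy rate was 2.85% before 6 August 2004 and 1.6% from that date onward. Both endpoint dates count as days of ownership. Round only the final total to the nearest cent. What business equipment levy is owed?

1 January – 5 August 2004: 218 days at 2.85% → £349000 × 2.85% × 218/366 = £5924.4180
6 August – 27 August 2004: 22 days at 1.6% → £349000 × 1.6% × 22/366 = £335.6503
Total = £6260.0683

£6260.07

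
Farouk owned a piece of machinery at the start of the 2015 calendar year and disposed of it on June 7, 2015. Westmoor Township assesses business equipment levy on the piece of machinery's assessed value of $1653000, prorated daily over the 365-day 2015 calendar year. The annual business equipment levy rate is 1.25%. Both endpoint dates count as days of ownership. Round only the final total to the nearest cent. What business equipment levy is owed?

Days held (January 1 – June 7, 2015): 158 out of 365
Tax = $1653000 × 1.25% × 158/365 = $8944.3151

$8944.32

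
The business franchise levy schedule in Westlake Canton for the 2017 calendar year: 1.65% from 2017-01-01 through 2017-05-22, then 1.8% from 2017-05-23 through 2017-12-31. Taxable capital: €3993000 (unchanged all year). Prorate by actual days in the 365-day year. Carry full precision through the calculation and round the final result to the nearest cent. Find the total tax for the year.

€69543.84

2017-01-01 to 2017-05-22: 142 days at 1.65% → €3993000 × 1.65% × 142/365 = €25631.7781
2017-05-23 to 2017-12-31: 223 days at 1.8% → €3993000 × 1.8% × 223/365 = €43912.0603
Total = €69543.8384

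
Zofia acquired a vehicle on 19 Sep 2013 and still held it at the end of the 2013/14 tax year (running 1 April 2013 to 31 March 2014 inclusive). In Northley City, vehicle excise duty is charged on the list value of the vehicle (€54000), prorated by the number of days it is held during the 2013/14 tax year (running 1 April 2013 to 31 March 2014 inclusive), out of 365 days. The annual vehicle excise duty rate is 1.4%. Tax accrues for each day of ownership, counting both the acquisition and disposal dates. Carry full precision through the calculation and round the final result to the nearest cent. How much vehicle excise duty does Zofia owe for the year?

€401.82

Days held (19 Sep 2013 – 31 Mar 2014): 194 out of 365
Tax = €54000 × 1.4% × 194/365 = €401.8192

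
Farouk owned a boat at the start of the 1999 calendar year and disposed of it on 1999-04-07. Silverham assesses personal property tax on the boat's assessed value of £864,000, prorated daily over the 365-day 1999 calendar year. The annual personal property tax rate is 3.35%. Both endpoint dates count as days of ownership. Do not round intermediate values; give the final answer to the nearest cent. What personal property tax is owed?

£7,691.97

Days held (1999-01-01 to 1999-04-07): 97 out of 365
Tax = £864,000 × 3.35% × 97/365 = £7,691.9671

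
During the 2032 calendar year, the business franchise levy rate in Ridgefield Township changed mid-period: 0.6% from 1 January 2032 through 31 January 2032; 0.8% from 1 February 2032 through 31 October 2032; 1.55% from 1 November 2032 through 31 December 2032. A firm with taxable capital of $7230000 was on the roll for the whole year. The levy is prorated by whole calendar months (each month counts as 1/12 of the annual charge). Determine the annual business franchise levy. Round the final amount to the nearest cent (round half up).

$65672.50

1 January – 31 January 2032: 1 month at 0.6% → $7230000 × 0.6% × 1/12 = $3615.0000
1 February – 31 October 2032: 9 months at 0.8% → $7230000 × 0.8% × 9/12 = $43380.0000
1 November – 31 December 2032: 2 months at 1.55% → $7230000 × 1.55% × 2/12 = $18677.5000
Total = $65672.5000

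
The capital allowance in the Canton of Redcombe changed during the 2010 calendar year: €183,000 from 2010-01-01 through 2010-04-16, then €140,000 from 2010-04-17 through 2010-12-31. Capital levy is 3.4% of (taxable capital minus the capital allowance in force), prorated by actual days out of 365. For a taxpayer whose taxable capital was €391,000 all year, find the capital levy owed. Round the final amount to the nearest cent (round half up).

€8,109.42

2010-01-01 to 2010-04-16: 106 days, exemption €183,000 → (€391,000 − €183,000) × 3.4% × 106/365 = €2,053.7863
2010-04-17 to 2010-12-31: 259 days, exemption €140,000 → (€391,000 − €140,000) × 3.4% × 259/365 = €6,055.6329
Total = €8,109.4192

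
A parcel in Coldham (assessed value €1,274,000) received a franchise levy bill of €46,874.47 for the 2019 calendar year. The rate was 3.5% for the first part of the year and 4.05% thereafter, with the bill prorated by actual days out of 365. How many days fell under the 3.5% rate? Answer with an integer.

Let d = days at the first rate; then 365 − d days at the second rate.
€1,274,000 × [3.5%·d + 4.05%·(365−d)] / 365 = €46,874.47
Solving gives d = 246, so the new rate took effect on 4 Sep 2019.

246 days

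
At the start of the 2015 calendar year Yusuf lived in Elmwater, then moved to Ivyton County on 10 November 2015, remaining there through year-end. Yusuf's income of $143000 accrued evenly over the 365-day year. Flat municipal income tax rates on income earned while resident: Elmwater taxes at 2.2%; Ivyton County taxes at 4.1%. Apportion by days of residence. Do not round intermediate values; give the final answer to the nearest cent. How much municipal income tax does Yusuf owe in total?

Elmwater, 1 January – 9 November 2015: 313 days → $143000 × 2.2% × 313/365 = $2697.8027
Ivyton County, 10 November – 31 December 2015: 52 days → $143000 × 4.1% × 52/365 = $835.2767
Total = $3533.0795

$3533.08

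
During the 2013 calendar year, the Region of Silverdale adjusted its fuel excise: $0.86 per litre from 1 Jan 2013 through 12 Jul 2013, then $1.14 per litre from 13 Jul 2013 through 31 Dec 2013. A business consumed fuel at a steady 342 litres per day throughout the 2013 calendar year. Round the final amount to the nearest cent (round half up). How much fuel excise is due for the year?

1 Jan – 12 Jul 2013: 193 days × 342 litres/day = 66,006 litres at $0.86/litre → $56765.16
13 Jul – 31 Dec 2013: 172 days × 342 litres/day = 58,824 litres at $1.14/litre → $67059.36

$123824.52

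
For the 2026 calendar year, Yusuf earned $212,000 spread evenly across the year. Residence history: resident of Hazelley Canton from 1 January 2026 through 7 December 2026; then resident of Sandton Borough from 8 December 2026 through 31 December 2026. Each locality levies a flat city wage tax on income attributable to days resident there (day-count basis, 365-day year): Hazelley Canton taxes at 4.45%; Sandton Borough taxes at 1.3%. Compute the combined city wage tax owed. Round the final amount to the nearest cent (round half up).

$8,994.90

Hazelley Canton, 1 January – 7 December 2026: 341 days → $212,000 × 4.45% × 341/365 = $8,813.6822
Sandton Borough, 8 December – 31 December 2026: 24 days → $212,000 × 1.3% × 24/365 = $181.2164
Total = $8,994.8986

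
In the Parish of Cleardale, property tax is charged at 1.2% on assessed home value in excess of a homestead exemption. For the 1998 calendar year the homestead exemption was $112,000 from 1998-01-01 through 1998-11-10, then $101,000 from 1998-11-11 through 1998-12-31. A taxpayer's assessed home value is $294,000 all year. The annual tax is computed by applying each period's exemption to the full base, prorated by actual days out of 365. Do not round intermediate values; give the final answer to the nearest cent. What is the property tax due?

$2,202.44

1998-01-01 to 1998-11-10: 314 days, exemption $112,000 → ($294,000 − $112,000) × 1.2% × 314/365 = $1,878.8384
1998-11-11 to 1998-12-31: 51 days, exemption $101,000 → ($294,000 − $101,000) × 1.2% × 51/365 = $323.6055
Total = $2,202.4438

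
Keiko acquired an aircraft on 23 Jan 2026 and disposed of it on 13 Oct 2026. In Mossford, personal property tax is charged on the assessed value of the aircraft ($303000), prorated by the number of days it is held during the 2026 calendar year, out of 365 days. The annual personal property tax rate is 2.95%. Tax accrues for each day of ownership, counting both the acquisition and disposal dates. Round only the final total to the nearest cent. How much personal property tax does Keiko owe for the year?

Days held (23 Jan – 13 Oct 2026): 264 out of 365
Tax = $303000 × 2.95% × 264/365 = $6465.1068

$6465.11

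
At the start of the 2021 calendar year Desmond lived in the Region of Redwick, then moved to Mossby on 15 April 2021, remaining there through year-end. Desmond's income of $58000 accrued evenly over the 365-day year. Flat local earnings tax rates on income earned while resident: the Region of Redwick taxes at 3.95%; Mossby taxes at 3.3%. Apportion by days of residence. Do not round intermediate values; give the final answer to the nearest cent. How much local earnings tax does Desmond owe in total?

$2021.42

The Region of Redwick, 1 January – 14 April 2021: 104 days → $58000 × 3.95% × 104/365 = $652.7781
Mossby, 15 April – 31 December 2021: 261 days → $58000 × 3.3% × 261/365 = $1368.6411
Total = $2021.4192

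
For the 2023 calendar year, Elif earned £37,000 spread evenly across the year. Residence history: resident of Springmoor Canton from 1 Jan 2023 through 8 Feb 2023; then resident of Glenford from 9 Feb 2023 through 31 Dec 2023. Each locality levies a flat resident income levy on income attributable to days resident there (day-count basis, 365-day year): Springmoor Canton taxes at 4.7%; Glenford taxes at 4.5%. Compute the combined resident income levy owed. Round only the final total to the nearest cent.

Springmoor Canton, 1 Jan – 8 Feb 2023: 39 days → £37,000 × 4.7% × 39/365 = £185.8110
Glenford, 9 Feb – 31 Dec 2023: 326 days → £37,000 × 4.5% × 326/365 = £1,487.0959
Total = £1,672.9068

£1,672.91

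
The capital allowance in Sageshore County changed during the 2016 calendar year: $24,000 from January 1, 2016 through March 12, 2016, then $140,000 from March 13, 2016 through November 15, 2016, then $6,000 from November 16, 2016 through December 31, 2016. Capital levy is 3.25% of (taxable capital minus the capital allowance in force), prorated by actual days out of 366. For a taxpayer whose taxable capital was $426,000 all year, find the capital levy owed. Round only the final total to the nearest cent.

January 1 – March 12, 2016: 72 days, exemption $24,000 → ($426,000 − $24,000) × 3.25% × 72/366 = $2,570.1639
March 13 – November 15, 2016: 248 days, exemption $140,000 → ($426,000 − $140,000) × 3.25% × 248/366 = $6,298.2514
November 16 – December 31, 2016: 46 days, exemption $6,000 → ($426,000 − $6,000) × 3.25% × 46/366 = $1,715.5738
Total = $10,583.9891

$10,583.99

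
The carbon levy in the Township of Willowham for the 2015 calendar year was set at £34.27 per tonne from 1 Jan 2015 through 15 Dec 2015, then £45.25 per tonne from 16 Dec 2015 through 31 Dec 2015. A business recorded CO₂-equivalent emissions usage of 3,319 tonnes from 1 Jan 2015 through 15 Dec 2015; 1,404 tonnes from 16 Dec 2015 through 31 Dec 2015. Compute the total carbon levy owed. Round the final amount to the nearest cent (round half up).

1 Jan – 15 Dec 2015: 3,319 tonnes at £34.27/tonne → £113,742.13
16 Dec – 31 Dec 2015: 1,404 tonnes at £45.25/tonne → £63,531.00

£177,273.13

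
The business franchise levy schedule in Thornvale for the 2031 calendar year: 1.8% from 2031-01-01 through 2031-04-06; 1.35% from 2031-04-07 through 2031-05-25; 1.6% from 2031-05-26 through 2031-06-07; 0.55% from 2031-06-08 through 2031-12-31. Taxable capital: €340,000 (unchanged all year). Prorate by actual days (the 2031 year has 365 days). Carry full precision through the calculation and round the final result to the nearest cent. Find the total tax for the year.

€3,480.11

2031-01-01 to 2031-04-06: 96 days at 1.8% → €340,000 × 1.8% × 96/365 = €1,609.6438
2031-04-07 to 2031-05-25: 49 days at 1.35% → €340,000 × 1.35% × 49/365 = €616.1918
2031-05-26 to 2031-06-07: 13 days at 1.6% → €340,000 × 1.6% × 13/365 = €193.7534
2031-06-08 to 2031-12-31: 207 days at 0.55% → €340,000 × 0.55% × 207/365 = €1,060.5205
Total = €3,480.1096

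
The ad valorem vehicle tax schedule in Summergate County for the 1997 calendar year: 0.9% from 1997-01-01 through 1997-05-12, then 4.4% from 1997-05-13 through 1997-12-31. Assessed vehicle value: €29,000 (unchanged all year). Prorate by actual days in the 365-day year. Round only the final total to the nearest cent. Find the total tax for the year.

€908.93

1997-01-01 to 1997-05-12: 132 days at 0.9% → €29,000 × 0.9% × 132/365 = €94.3890
1997-05-13 to 1997-12-31: 233 days at 4.4% → €29,000 × 4.4% × 233/365 = €814.5425
Total = €908.9315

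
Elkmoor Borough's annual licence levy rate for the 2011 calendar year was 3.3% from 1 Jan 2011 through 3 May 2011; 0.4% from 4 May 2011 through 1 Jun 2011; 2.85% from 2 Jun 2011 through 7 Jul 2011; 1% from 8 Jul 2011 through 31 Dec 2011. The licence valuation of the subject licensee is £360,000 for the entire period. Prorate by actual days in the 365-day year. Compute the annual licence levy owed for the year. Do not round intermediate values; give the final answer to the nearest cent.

£6,875.51

1 Jan – 3 May 2011: 123 days at 3.3% → £360,000 × 3.3% × 123/365 = £4,003.3973
4 May – 1 Jun 2011: 29 days at 0.4% → £360,000 × 0.4% × 29/365 = £114.4110
2 Jun – 7 Jul 2011: 36 days at 2.85% → £360,000 × 2.85% × 36/365 = £1,011.9452
8 Jul – 31 Dec 2011: 177 days at 1% → £360,000 × 1% × 177/365 = £1,745.7534
Total = £6,875.5068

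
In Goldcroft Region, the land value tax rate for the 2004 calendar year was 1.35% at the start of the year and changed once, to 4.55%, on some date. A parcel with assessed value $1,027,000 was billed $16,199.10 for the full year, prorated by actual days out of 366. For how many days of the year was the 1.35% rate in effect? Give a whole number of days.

Let d = days at the first rate; then 366 − d days at the second rate.
$1,027,000 × [1.35%·d + 4.55%·(366−d)] / 366 = $16,199.10
Solving gives d = 340, so the new rate took effect on 6 December 2004.

340 days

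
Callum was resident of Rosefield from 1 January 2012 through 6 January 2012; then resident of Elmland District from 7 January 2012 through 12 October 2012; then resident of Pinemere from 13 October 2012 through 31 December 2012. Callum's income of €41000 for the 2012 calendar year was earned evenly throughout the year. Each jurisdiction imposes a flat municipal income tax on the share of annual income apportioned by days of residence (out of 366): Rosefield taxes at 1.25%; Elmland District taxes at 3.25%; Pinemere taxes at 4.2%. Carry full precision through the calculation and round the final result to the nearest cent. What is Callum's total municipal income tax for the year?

Rosefield, 1 January – 6 January 2012: 6 days → €41000 × 1.25% × 6/366 = €8.4016
Elmland District, 7 January – 12 October 2012: 280 days → €41000 × 3.25% × 280/366 = €1019.3989
Pinemere, 13 October – 31 December 2012: 80 days → €41000 × 4.2% × 80/366 = €376.3934
Total = €1404.1940

€1404.19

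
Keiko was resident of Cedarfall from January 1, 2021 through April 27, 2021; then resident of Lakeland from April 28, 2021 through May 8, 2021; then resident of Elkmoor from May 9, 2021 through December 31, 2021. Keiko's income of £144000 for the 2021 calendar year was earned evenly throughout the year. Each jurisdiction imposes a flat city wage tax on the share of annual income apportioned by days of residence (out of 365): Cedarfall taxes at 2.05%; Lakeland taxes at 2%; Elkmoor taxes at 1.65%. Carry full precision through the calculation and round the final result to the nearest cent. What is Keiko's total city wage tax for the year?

Cedarfall, January 1 – April 27, 2021: 117 days → £144000 × 2.05% × 117/365 = £946.2575
Lakeland, April 28 – May 8, 2021: 11 days → £144000 × 2% × 11/365 = £86.7945
Elkmoor, May 9 – December 31, 2021: 237 days → £144000 × 1.65% × 237/365 = £1542.7726
Total = £2575.8247

£2575.82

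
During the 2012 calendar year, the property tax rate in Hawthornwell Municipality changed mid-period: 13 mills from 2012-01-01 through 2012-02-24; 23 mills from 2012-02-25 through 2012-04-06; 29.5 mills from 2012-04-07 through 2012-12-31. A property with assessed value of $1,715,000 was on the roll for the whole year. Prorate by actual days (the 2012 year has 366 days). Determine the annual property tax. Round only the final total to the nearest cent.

2012-01-01 to 2012-02-24: 55 days at 13 mills → $1,715,000 × 1.3% × 55/366 = $3,350.3415
2012-02-25 to 2012-04-06: 42 days at 23 mills → $1,715,000 × 2.3% × 42/366 = $4,526.4754
2012-04-07 to 2012-12-31: 269 days at 29.5 mills → $1,715,000 × 2.95% × 269/366 = $37,184.1052
Total = $45,060.9221

$45,060.92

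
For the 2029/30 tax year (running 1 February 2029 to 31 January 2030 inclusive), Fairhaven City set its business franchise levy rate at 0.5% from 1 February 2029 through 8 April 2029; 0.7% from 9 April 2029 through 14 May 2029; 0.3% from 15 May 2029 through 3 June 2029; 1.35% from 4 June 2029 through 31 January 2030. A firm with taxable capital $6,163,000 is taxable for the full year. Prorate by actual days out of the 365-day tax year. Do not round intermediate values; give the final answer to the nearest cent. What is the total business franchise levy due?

$66,087.62

1 February – 8 April 2029: 67 days at 0.5% → $6,163,000 × 0.5% × 67/365 = $5,656.4521
9 April – 14 May 2029: 36 days at 0.7% → $6,163,000 × 0.7% × 36/365 = $4,255.0027
15 May – 3 June 2029: 20 days at 0.3% → $6,163,000 × 0.3% × 20/365 = $1,013.0959
4 June 2029 – 31 January 2030: 242 days at 1.35% → $6,163,000 × 1.35% × 242/365 = $55,163.0712
Total = $66,087.6219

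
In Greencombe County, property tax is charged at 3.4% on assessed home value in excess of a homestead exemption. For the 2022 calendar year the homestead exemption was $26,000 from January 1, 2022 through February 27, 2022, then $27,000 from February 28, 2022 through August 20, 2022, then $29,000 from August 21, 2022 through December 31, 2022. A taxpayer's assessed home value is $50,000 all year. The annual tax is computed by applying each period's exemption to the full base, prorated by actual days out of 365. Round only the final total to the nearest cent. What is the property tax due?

$762.62

January 1 – February 27, 2022: 58 days, exemption $26,000 → ($50,000 − $26,000) × 3.4% × 58/365 = $129.6658
February 28 – August 20, 2022: 174 days, exemption $27,000 → ($50,000 − $27,000) × 3.4% × 174/365 = $372.7890
August 21 – December 31, 2022: 133 days, exemption $29,000 → ($50,000 − $29,000) × 3.4% × 133/365 = $260.1699
Total = $762.6247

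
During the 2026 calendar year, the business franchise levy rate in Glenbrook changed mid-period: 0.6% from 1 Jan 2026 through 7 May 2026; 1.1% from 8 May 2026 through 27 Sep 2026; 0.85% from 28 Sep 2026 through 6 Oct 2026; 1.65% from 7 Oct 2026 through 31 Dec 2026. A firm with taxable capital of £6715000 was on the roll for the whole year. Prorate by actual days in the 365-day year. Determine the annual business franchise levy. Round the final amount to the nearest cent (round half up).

£70470.71

1 Jan – 7 May 2026: 127 days at 0.6% → £6715000 × 0.6% × 127/365 = £14018.7123
8 May – 27 Sep 2026: 143 days at 1.1% → £6715000 × 1.1% × 143/365 = £28938.8904
28 Sep – 6 Oct 2026: 9 days at 0.85% → £6715000 × 0.85% × 9/365 = £1407.3904
7 Oct – 31 Dec 2026: 86 days at 1.65% → £6715000 × 1.65% × 86/365 = £26105.7123
Total = £70470.7055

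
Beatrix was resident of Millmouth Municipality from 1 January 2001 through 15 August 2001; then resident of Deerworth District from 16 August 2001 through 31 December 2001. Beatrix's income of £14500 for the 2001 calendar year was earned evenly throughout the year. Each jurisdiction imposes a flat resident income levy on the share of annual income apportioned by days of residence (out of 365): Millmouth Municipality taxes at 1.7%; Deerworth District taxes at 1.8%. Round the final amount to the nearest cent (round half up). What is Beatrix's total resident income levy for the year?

Millmouth Municipality, 1 January – 15 August 2001: 227 days → £14500 × 1.7% × 227/365 = £153.3027
Deerworth District, 16 August – 31 December 2001: 138 days → £14500 × 1.8% × 138/365 = £98.6795
Total = £251.9822

£251.98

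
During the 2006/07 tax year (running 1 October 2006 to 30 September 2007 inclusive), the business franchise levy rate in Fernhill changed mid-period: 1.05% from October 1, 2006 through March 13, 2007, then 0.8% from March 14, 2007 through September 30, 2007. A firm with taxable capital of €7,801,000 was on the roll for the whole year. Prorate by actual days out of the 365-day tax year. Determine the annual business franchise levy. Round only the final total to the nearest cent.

€71,170.77

October 1, 2006 – March 13, 2007: 164 days at 1.05% → €7,801,000 × 1.05% × 164/365 = €36,803.6219
March 14 – September 30, 2007: 201 days at 0.8% → €7,801,000 × 0.8% × 201/365 = €34,367.1452
Total = €71,170.7671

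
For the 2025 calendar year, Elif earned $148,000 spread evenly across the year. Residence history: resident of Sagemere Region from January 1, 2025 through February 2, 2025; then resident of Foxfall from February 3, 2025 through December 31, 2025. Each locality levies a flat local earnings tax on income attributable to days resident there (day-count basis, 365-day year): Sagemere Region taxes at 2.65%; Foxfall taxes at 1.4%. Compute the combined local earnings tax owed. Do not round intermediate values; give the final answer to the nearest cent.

$2,239.26

Sagemere Region, January 1 – February 2, 2025: 33 days → $148,000 × 2.65% × 33/365 = $354.5918
Foxfall, February 3 – December 31, 2025: 332 days → $148,000 × 1.4% × 332/365 = $1,884.6685
Total = $2,239.2603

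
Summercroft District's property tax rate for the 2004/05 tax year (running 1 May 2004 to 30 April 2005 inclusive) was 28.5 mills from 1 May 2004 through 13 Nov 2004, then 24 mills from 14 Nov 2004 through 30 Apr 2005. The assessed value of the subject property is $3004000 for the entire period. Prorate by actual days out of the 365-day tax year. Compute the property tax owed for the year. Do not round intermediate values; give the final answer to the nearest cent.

1 May – 13 Nov 2004: 197 days at 28.5 mills → $3004000 × 2.85% × 197/365 = $46208.1041
14 Nov 2004 – 30 Apr 2005: 168 days at 24 mills → $3004000 × 2.4% × 168/365 = $33183.9123
Total = $79392.0164

$79392.02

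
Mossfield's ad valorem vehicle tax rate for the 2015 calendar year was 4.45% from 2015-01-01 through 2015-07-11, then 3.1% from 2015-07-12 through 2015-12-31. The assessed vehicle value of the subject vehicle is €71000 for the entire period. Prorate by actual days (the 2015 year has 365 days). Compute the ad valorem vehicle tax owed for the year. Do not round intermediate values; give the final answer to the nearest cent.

2015-01-01 to 2015-07-11: 192 days at 4.45% → €71000 × 4.45% × 192/365 = €1661.9836
2015-07-12 to 2015-12-31: 173 days at 3.1% → €71000 × 3.1% × 173/365 = €1043.2137
Total = €2705.1973

€2705.20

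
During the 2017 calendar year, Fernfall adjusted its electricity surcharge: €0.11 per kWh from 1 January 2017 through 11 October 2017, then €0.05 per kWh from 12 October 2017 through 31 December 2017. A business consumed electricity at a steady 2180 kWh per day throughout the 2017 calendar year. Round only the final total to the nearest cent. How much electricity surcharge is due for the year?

€76932.20

1 January – 11 October 2017: 284 days × 2180 kWh/day = 619,120 kWh at €0.11/kWh → €68103.20
12 October – 31 December 2017: 81 days × 2180 kWh/day = 176,580 kWh at €0.05/kWh → €8829.00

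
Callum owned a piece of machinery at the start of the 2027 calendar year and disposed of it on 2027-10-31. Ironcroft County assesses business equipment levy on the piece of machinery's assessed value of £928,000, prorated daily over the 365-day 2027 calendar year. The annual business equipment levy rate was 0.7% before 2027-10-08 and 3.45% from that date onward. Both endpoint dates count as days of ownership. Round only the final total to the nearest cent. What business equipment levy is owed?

£7,088.39

2027-01-01 to 2027-10-07: 280 days at 0.7% → £928,000 × 0.7% × 280/365 = £4,983.2329
2027-10-08 to 2027-10-31: 24 days at 3.45% → £928,000 × 3.45% × 24/365 = £2,105.1616
Total = £7,088.3945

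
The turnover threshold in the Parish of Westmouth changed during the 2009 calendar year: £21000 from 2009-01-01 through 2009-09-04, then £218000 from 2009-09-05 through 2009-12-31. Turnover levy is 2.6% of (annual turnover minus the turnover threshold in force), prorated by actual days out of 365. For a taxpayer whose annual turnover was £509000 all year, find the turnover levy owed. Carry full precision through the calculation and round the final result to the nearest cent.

2009-01-01 to 2009-09-04: 247 days, exemption £21000 → (£509000 − £21000) × 2.6% × 247/365 = £8586.1260
2009-09-05 to 2009-12-31: 118 days, exemption £218000 → (£509000 − £218000) × 2.6% × 118/365 = £2445.9945
Total = £11032.1205

£11032.12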